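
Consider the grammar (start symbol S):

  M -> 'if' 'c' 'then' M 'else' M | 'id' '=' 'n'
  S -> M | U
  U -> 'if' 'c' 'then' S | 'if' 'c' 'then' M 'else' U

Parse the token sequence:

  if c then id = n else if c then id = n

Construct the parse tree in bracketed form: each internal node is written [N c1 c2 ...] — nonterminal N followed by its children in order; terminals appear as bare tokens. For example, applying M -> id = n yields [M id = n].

[S [U if c then [M id = n] else [U if c then [S [M id = n]]]]]

S
U
if c then M else U
if c then id = n else U
if c then id = n else if c then S
if c then id = n else if c then M
if c then id = n else if c then id = n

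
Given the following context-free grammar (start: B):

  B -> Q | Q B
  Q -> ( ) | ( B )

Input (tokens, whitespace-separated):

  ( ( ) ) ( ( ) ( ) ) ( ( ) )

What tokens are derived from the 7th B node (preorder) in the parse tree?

[B [Q ( [B [Q ( )]] )] [B [Q ( [B [Q ( )] [B [Q ( )]]] )] [B [Q ( [B [Q ( )]] )]]]]

( )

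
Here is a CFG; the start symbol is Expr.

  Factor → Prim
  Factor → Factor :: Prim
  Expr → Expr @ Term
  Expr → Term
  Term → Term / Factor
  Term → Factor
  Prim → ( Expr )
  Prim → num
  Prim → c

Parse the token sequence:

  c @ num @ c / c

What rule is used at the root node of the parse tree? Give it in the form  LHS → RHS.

[Expr [Expr [Expr [Term [Factor [Prim c]]]] @ [Term [Factor [Prim num]]]] @ [Term [Term [Factor [Prim c]]] / [Factor [Prim c]]]]

Expr → Expr @ Term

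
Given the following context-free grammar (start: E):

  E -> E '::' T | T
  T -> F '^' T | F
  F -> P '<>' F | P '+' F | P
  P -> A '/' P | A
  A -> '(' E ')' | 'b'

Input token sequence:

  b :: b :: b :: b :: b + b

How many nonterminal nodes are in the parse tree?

[E [E [E [E [E [T [F [P [A b]]]]] :: [T [F [P [A b]]]]] :: [T [F [P [A b]]]]] :: [T [F [P [A b]]]]] :: [T [F [P [A b]] + [F [P [A b]]]]]]

28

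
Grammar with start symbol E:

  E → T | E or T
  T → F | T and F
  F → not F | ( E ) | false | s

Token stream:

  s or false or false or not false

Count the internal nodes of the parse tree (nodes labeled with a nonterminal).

[E [E [E [E [T [F s]]] or [T [F false]]] or [T [F false]]] or [T [F not [F false]]]]

13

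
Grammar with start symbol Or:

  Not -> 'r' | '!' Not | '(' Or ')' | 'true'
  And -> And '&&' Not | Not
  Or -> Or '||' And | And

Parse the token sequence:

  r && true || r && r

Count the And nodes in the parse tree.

[Or [Or [And [And [Not r]] && [Not true]]] || [And [And [Not r]] && [Not r]]]

4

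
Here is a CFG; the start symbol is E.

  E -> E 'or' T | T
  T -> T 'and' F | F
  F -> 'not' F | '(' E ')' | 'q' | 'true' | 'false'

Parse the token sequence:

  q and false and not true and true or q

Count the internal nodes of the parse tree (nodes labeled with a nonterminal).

13

[E [E [T [T [T [T [F q]] and [F false]] and [F not [F true]]] and [F true]]] or [T [F q]]]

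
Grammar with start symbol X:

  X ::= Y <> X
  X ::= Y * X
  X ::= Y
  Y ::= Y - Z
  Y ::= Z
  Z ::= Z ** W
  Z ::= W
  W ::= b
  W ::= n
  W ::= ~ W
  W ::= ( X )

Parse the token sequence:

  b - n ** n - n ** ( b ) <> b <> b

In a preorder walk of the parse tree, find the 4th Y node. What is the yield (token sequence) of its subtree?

[X [Y [Y [Y [Z [W b]]] - [Z [Z [W n]] ** [W n]]] - [Z [Z [W n]] ** [W ( [X [Y [Z [W b]]]] )]]] <> [X [Y [Z [W b]]] <> [X [Y [Z [W b]]]]]]

b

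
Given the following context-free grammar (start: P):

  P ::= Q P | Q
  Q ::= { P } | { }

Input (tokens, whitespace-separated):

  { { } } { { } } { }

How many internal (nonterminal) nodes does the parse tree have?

10

[P [Q { [P [Q { }]] }] [P [Q { [P [Q { }]] }] [P [Q { }]]]]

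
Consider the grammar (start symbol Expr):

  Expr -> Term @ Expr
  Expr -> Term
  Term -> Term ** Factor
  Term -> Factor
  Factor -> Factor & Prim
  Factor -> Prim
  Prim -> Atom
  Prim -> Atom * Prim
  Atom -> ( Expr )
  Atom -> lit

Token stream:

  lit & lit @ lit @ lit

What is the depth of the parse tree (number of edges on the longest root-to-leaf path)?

[Expr [Term [Factor [Factor [Prim [Atom lit]]] & [Prim [Atom lit]]]] @ [Expr [Term [Factor [Prim [Atom lit]]]] @ [Expr [Term [Factor [Prim [Atom lit]]]]]]]

7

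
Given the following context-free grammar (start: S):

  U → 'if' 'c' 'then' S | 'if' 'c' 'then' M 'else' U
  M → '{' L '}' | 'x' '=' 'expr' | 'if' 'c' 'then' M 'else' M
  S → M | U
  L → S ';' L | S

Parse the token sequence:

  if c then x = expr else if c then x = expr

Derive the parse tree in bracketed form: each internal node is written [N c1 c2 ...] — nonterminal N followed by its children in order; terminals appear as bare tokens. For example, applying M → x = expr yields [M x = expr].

S
U
if c then M else U
if c then x = expr else U
if c then x = expr else if c then S
if c then x = expr else if c then M
if c then x = expr else if c then x = expr

[S [U if c then [M x = expr] else [U if c then [S [M x = expr]]]]]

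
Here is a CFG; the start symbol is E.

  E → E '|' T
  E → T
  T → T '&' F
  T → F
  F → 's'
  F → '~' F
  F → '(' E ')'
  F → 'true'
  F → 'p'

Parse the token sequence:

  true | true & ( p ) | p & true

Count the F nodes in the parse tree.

6

[E [E [E [T [F true]]] | [T [T [F true]] & [F ( [E [T [F p]]] )]]] | [T [T [F p]] & [F true]]]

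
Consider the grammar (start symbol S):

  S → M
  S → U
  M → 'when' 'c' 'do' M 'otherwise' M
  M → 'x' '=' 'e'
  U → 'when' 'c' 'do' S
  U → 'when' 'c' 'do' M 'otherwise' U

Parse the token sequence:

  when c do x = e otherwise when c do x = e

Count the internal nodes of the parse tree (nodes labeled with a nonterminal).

6

[S [U when c do [M x = e] otherwise [U when c do [S [M x = e]]]]]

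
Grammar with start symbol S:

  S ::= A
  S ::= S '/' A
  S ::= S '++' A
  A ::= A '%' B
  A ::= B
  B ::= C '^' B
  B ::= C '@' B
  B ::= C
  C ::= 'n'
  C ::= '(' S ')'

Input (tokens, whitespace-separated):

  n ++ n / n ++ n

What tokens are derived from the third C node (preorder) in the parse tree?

[S [S [S [S [A [B [C n]]]] ++ [A [B [C n]]]] / [A [B [C n]]]] ++ [A [B [C n]]]]

n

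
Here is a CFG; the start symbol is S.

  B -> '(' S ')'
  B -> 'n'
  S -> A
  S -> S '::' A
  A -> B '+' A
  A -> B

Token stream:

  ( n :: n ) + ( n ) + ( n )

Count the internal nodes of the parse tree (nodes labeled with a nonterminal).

19

[S [A [B ( [S [S [A [B n]]] :: [A [B n]]] )] + [A [B ( [S [A [B n]]] )] + [A [B ( [S [A [B n]]] )]]]]]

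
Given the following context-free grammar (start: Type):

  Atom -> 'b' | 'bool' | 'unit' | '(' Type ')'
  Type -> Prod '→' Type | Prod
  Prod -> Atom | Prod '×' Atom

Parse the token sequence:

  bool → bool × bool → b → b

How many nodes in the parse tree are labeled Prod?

[Type [Prod [Atom bool]] → [Type [Prod [Prod [Atom bool]] × [Atom bool]] → [Type [Prod [Atom b]] → [Type [Prod [Atom b]]]]]]

5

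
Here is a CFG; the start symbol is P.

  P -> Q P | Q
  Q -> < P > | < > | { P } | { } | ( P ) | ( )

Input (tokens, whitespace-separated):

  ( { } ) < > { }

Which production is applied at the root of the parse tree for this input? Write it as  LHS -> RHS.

P -> Q P

[P [Q ( [P [Q { }]] )] [P [Q < >] [P [Q { }]]]]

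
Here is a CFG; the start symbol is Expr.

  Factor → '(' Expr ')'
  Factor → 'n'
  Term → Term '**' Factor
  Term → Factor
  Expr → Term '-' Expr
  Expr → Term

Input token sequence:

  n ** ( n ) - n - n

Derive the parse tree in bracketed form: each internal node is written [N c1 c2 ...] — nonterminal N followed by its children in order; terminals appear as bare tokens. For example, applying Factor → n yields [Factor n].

Expr
Term - Expr
Term ** Factor - Expr
Factor ** Factor - Expr
n ** Factor - Expr
n ** ( Expr ) - Expr
n ** ( Term ) - Expr
n ** ( Factor ) - Expr
n ** ( n ) - Expr
n ** ( n ) - Term - Expr
n ** ( n ) - Factor - Expr
n ** ( n ) - n - Expr
n ** ( n ) - n - Term
n ** ( n ) - n - Factor
n ** ( n ) - n - n

[Expr [Term [Term [Factor n]] ** [Factor ( [Expr [Term [Factor n]]] )]] - [Expr [Term [Factor n]] - [Expr [Term [Factor n]]]]]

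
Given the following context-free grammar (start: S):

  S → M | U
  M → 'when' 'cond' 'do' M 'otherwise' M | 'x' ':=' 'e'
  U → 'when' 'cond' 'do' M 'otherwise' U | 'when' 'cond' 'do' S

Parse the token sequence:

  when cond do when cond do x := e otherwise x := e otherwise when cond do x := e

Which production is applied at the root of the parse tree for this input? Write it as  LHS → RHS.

[S [U when cond do [M when cond do [M x := e] otherwise [M x := e]] otherwise [U when cond do [S [M x := e]]]]]

S → U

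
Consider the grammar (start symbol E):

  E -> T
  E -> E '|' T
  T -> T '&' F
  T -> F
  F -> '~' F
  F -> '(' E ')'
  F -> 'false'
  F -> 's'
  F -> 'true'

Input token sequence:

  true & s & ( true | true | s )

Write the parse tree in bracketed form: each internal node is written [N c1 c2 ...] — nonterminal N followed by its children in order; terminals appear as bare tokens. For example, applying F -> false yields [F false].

E
T
T & F
T & F & F
F & F & F
true & F & F
true & s & F
true & s & ( E )
true & s & ( E | T )
true & s & ( E | T | T )
true & s & ( T | T | T )
true & s & ( F | T | T )
true & s & ( true | T | T )
true & s & ( true | F | T )
true & s & ( true | true | T )
true & s & ( true | true | F )
true & s & ( true | true | s )

[E [T [T [T [F true]] & [F s]] & [F ( [E [E [E [T [F true]]] | [T [F true]]] | [T [F s]]] )]]]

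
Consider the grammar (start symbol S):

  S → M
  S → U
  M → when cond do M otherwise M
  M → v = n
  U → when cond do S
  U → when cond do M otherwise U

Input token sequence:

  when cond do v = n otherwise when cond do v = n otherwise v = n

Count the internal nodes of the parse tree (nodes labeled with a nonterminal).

6

[S [M when cond do [M v = n] otherwise [M when cond do [M v = n] otherwise [M v = n]]]]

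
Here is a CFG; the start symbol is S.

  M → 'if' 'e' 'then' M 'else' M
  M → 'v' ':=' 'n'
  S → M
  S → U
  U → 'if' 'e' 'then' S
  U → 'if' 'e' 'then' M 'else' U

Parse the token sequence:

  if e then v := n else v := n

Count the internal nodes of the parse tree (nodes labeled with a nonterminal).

[S [M if e then [M v := n] else [M v := n]]]

4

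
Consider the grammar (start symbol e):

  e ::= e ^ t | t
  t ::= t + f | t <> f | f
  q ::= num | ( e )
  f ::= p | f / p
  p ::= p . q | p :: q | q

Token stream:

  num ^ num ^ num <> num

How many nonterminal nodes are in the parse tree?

[e [e [e [t [f [p [q num]]]]] ^ [t [f [p [q num]]]]] ^ [t [t [f [p [q num]]]] <> [f [p [q num]]]]]

19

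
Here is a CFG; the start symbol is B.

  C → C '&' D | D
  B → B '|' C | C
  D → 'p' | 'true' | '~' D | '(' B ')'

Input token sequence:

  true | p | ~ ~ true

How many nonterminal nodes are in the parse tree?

[B [B [B [C [D true]]] | [C [D p]]] | [C [D ~ [D ~ [D true]]]]]

11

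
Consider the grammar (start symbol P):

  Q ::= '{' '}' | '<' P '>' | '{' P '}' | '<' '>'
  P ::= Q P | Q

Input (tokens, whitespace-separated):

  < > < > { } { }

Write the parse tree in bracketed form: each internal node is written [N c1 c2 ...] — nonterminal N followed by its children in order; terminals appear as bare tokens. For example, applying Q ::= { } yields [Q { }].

[P [Q < >] [P [Q < >] [P [Q { }] [P [Q { }]]]]]

P
Q P
< > P
< > Q P
< > < > P
< > < > Q P
< > < > { } P
< > < > { } Q
< > < > { } { }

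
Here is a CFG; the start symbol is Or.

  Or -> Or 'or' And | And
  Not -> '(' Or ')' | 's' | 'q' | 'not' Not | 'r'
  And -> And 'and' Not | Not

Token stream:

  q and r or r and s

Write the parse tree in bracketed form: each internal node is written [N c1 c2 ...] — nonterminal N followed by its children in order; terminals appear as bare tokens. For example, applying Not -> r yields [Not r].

Or
Or or And
And or And
And and Not or And
Not and Not or And
q and Not or And
q and r or And
q and r or And and Not
q and r or Not and Not
q and r or r and Not
q and r or r and s

[Or [Or [And [And [Not q]] and [Not r]]] or [And [And [Not r]] and [Not s]]]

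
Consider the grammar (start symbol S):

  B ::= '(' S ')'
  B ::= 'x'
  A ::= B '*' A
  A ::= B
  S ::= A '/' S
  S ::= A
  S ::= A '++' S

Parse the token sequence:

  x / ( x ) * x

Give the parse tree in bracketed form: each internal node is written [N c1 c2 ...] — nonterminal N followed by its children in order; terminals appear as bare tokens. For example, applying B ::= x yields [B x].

S
A / S
B / S
x / S
x / A
x / B * A
x / ( S ) * A
x / ( A ) * A
x / ( B ) * A
x / ( x ) * A
x / ( x ) * B
x / ( x ) * x

[S [A [B x]] / [S [A [B ( [S [A [B x]]] )] * [A [B x]]]]]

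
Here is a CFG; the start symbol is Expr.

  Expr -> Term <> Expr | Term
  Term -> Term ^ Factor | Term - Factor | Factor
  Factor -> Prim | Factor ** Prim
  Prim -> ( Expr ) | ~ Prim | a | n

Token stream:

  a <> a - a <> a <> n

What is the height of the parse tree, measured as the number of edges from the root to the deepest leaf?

7

[Expr [Term [Factor [Prim a]]] <> [Expr [Term [Term [Factor [Prim a]]] - [Factor [Prim a]]] <> [Expr [Term [Factor [Prim a]]] <> [Expr [Term [Factor [Prim n]]]]]]]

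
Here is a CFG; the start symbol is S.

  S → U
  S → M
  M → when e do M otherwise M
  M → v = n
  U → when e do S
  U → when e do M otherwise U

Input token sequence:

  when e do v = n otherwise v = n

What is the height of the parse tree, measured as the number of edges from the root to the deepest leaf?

3

[S [M when e do [M v = n] otherwise [M v = n]]]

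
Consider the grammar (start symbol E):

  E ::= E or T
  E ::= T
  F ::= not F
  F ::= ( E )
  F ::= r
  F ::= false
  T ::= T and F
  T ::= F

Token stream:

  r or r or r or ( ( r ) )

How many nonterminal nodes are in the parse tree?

18

[E [E [E [E [T [F r]]] or [T [F r]]] or [T [F r]]] or [T [F ( [E [T [F ( [E [T [F r]]] )]]] )]]]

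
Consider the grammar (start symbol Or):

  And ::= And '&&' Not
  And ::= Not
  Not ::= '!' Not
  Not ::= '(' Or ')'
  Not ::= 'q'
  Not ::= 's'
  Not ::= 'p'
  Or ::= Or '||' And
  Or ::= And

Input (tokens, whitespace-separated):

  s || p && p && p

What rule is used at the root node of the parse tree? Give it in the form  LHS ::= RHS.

[Or [Or [And [Not s]]] || [And [And [And [Not p]] && [Not p]] && [Not p]]]

Or ::= Or '||' And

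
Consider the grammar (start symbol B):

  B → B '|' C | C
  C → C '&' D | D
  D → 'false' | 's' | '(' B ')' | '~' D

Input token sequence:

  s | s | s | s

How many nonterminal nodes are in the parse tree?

12

[B [B [B [B [C [D s]]] | [C [D s]]] | [C [D s]]] | [C [D s]]]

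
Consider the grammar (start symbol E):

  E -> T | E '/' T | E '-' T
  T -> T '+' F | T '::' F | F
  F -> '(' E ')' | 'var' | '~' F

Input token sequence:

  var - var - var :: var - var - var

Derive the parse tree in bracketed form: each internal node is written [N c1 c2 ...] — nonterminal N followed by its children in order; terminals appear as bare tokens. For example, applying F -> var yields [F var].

E
E - T
E - T - T
E - T - T - T
E - T - T - T - T
T - T - T - T - T
F - T - T - T - T
var - T - T - T - T
var - F - T - T - T
var - var - T - T - T
var - var - T :: F - T - T
var - var - F :: F - T - T
var - var - var :: F - T - T
var - var - var :: var - T - T
var - var - var :: var - F - T
var - var - var :: var - var - T
var - var - var :: var - var - F
var - var - var :: var - var - var

[E [E [E [E [E [T [F var]]] - [T [F var]]] - [T [T [F var]] :: [F var]]] - [T [F var]]] - [T [F var]]]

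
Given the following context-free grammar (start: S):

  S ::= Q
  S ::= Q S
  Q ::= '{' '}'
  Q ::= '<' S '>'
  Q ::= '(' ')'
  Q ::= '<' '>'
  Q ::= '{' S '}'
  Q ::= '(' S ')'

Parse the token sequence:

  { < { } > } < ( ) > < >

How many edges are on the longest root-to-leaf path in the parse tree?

[S [Q { [S [Q < [S [Q { }]] >]] }] [S [Q < [S [Q ( )]] >] [S [Q < >]]]]

6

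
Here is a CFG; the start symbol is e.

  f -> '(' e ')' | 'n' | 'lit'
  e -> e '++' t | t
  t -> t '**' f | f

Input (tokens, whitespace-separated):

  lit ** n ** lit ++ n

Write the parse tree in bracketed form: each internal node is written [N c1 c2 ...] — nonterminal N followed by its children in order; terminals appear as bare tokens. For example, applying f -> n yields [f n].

e
e ++ t
t ++ t
t ** f ++ t
t ** f ** f ++ t
f ** f ** f ++ t
lit ** f ** f ++ t
lit ** n ** f ++ t
lit ** n ** lit ++ t
lit ** n ** lit ++ f
lit ** n ** lit ++ n

[e [e [t [t [t [f lit]] ** [f n]] ** [f lit]]] ++ [t [f n]]]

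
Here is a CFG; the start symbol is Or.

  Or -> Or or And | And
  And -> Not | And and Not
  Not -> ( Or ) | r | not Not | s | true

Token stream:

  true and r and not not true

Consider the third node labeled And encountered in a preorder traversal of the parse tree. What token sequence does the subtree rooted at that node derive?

[Or [And [And [And [Not true]] and [Not r]] and [Not not [Not not [Not true]]]]]

true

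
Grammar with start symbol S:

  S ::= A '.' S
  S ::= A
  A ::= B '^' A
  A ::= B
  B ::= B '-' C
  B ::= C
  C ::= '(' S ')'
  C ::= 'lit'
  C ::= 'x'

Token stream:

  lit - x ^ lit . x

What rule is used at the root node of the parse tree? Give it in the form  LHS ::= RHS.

S ::= A '.' S

[S [A [B [B [C lit]] - [C x]] ^ [A [B [C lit]]]] . [S [A [B [C x]]]]]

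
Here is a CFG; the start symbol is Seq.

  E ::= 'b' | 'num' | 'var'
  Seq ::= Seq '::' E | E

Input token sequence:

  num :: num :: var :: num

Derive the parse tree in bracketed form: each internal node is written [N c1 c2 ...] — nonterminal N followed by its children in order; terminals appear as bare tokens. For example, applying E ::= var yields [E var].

Seq
Seq :: E
Seq :: E :: E
Seq :: E :: E :: E
E :: E :: E :: E
num :: E :: E :: E
num :: num :: E :: E
num :: num :: var :: E
num :: num :: var :: num

[Seq [Seq [Seq [Seq [E num]] :: [E num]] :: [E var]] :: [E num]]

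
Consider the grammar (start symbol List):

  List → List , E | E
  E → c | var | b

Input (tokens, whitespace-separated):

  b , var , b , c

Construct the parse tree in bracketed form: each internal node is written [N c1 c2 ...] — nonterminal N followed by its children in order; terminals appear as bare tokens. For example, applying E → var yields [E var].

[List [List [List [List [E b]] , [E var]] , [E b]] , [E c]]

List
List , E
List , E , E
List , E , E , E
E , E , E , E
b , E , E , E
b , var , E , E
b , var , b , E
b , var , b , c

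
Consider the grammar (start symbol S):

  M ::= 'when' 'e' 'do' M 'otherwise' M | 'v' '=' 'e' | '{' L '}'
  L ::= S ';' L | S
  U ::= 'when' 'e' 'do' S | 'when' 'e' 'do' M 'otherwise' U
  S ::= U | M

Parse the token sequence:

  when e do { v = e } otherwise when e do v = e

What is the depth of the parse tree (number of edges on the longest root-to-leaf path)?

6

[S [U when e do [M { [L [S [M v = e]]] }] otherwise [U when e do [S [M v = e]]]]]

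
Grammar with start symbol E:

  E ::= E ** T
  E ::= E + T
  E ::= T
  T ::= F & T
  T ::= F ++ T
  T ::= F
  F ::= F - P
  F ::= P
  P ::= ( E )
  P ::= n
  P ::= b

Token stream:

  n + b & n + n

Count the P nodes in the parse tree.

4

[E [E [E [T [F [P n]]]] + [T [F [P b]] & [T [F [P n]]]]] + [T [F [P n]]]]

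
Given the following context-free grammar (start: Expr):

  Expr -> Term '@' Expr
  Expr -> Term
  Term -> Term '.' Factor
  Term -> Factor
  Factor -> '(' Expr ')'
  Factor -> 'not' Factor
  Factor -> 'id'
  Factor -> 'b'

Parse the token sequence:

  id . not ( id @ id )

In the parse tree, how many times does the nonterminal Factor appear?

[Expr [Term [Term [Factor id]] . [Factor not [Factor ( [Expr [Term [Factor id]] @ [Expr [Term [Factor id]]]] )]]]]

5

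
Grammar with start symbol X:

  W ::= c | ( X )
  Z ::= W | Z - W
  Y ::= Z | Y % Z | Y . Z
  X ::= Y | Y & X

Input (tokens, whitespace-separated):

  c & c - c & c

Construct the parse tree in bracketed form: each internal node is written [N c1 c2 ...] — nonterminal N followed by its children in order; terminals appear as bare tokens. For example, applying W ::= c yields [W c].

X
Y & X
Z & X
W & X
c & X
c & Y & X
c & Z & X
c & Z - W & X
c & W - W & X
c & c - W & X
c & c - c & X
c & c - c & Y
c & c - c & Z
c & c - c & W
c & c - c & c

[X [Y [Z [W c]]] & [X [Y [Z [Z [W c]] - [W c]]] & [X [Y [Z [W c]]]]]]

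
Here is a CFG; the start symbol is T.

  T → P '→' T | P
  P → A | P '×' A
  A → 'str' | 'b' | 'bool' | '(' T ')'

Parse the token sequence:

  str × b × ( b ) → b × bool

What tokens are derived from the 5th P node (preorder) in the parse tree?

b × bool

[T [P [P [P [A str]] × [A b]] × [A ( [T [P [A b]]] )]] → [T [P [P [A b]] × [A bool]]]]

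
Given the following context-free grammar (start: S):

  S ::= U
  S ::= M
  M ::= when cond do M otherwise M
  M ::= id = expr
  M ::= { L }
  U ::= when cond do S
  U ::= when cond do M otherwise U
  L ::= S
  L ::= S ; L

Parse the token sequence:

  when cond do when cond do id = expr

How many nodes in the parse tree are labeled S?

3

[S [U when cond do [S [U when cond do [S [M id = expr]]]]]]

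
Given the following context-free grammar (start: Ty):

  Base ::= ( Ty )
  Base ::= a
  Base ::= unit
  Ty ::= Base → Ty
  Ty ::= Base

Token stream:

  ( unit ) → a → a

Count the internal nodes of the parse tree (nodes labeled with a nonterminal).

[Ty [Base ( [Ty [Base unit]] )] → [Ty [Base a] → [Ty [Base a]]]]

8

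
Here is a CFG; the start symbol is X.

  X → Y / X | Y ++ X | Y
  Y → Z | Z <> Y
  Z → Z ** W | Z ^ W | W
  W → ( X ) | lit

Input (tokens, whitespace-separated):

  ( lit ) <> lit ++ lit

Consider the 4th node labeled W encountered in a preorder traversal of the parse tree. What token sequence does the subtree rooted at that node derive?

[X [Y [Z [W ( [X [Y [Z [W lit]]]] )]] <> [Y [Z [W lit]]]] ++ [X [Y [Z [W lit]]]]]

lit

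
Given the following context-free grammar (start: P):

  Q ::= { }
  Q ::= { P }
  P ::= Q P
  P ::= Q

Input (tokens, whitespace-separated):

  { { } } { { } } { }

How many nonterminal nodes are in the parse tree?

10

[P [Q { [P [Q { }]] }] [P [Q { [P [Q { }]] }] [P [Q { }]]]]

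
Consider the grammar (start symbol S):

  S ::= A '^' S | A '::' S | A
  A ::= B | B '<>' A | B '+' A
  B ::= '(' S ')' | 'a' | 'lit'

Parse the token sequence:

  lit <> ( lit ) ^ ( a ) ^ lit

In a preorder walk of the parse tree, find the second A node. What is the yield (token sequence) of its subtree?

( lit )

[S [A [B lit] <> [A [B ( [S [A [B lit]]] )]]] ^ [S [A [B ( [S [A [B a]]] )]] ^ [S [A [B lit]]]]]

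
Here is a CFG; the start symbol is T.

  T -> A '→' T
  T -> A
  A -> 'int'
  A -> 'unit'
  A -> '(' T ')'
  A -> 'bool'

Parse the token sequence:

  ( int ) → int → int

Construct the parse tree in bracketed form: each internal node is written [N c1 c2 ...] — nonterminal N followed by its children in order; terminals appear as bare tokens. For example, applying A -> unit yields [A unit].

T
A → T
( T ) → T
( A ) → T
( int ) → T
( int ) → A → T
( int ) → int → T
( int ) → int → A
( int ) → int → int

[T [A ( [T [A int]] )] → [T [A int] → [T [A int]]]]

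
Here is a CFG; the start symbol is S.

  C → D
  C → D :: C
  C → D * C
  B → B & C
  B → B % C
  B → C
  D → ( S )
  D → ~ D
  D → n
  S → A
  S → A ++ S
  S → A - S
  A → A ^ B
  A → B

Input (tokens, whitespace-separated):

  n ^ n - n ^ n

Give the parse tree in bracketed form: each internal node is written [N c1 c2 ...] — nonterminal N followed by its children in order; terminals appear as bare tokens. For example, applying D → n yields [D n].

[S [A [A [B [C [D n]]]] ^ [B [C [D n]]]] - [S [A [A [B [C [D n]]]] ^ [B [C [D n]]]]]]

S
A - S
A ^ B - S
B ^ B - S
C ^ B - S
D ^ B - S
n ^ B - S
n ^ C - S
n ^ D - S
n ^ n - S
n ^ n - A
n ^ n - A ^ B
n ^ n - B ^ B
n ^ n - C ^ B
n ^ n - D ^ B
n ^ n - n ^ B
n ^ n - n ^ C
n ^ n - n ^ D
n ^ n - n ^ n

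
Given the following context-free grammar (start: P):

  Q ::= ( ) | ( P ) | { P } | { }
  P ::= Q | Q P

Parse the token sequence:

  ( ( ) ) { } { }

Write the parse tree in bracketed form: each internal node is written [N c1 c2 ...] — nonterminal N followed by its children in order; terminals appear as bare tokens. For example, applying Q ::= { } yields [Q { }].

[P [Q ( [P [Q ( )]] )] [P [Q { }] [P [Q { }]]]]

P
Q P
( P ) P
( Q ) P
( ( ) ) P
( ( ) ) Q P
( ( ) ) { } P
( ( ) ) { } Q
( ( ) ) { } { }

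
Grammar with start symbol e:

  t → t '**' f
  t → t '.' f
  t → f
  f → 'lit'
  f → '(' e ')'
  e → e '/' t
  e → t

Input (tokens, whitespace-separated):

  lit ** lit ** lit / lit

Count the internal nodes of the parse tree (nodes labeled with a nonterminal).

[e [e [t [t [t [f lit]] ** [f lit]] ** [f lit]]] / [t [f lit]]]

10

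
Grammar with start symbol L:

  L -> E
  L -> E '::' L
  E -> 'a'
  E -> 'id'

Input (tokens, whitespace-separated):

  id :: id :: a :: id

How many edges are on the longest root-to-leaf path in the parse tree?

[L [E id] :: [L [E id] :: [L [E a] :: [L [E id]]]]]

5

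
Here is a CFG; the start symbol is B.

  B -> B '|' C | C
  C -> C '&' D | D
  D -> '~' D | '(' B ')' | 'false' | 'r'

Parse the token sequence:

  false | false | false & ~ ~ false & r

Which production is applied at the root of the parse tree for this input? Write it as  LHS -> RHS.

[B [B [B [C [D false]]] | [C [D false]]] | [C [C [C [D false]] & [D ~ [D ~ [D false]]]] & [D r]]]

B -> B '|' C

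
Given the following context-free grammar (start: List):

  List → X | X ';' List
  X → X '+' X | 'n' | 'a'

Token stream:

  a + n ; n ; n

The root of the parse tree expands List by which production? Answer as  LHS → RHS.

List → X ';' List

[List [X [X a] + [X n]] ; [List [X n] ; [List [X n]]]]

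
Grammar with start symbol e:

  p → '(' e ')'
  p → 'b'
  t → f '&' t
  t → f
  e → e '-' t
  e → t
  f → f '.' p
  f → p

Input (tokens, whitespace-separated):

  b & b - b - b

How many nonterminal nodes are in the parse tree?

[e [e [e [t [f [p b]] & [t [f [p b]]]]] - [t [f [p b]]]] - [t [f [p b]]]]

15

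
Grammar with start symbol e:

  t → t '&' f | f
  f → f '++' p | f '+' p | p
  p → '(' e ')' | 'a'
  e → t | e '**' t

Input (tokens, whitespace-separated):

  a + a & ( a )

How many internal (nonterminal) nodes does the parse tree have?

[e [t [t [f [f [p a]] + [p a]]] & [f [p ( [e [t [f [p a]]]] )]]]]

13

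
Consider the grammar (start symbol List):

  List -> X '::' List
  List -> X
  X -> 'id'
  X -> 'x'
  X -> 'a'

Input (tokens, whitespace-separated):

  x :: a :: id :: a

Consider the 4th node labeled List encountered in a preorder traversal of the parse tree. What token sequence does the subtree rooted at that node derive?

a

[List [X x] :: [List [X a] :: [List [X id] :: [List [X a]]]]]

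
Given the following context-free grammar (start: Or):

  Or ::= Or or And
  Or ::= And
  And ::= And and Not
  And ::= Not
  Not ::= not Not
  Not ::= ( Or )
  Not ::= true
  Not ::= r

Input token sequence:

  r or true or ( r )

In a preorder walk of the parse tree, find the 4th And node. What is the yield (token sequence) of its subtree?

r

[Or [Or [Or [And [Not r]]] or [And [Not true]]] or [And [Not ( [Or [And [Not r]]] )]]]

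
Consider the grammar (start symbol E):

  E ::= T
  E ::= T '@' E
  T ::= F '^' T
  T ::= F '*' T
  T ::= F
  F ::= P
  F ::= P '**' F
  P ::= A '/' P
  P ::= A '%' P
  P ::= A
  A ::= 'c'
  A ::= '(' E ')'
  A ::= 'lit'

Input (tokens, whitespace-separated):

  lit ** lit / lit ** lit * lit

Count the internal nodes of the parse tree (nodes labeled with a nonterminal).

[E [T [F [P [A lit]] ** [F [P [A lit] / [P [A lit]]] ** [F [P [A lit]]]]] * [T [F [P [A lit]]]]]]

17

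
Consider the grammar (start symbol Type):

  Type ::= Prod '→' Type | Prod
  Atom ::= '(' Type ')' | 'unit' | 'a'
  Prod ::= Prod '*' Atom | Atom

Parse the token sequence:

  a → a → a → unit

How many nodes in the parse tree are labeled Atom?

[Type [Prod [Atom a]] → [Type [Prod [Atom a]] → [Type [Prod [Atom a]] → [Type [Prod [Atom unit]]]]]]

4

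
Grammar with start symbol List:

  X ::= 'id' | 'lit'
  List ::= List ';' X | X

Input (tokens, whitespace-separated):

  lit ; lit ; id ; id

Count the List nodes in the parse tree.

4

[List [List [List [List [X lit]] ; [X lit]] ; [X id]] ; [X id]]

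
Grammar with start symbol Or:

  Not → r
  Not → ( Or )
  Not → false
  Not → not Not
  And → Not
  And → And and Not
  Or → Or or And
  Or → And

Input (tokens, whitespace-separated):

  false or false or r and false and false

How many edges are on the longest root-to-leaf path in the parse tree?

5

[Or [Or [Or [And [Not false]]] or [And [Not false]]] or [And [And [And [Not r]] and [Not false]] and [Not false]]]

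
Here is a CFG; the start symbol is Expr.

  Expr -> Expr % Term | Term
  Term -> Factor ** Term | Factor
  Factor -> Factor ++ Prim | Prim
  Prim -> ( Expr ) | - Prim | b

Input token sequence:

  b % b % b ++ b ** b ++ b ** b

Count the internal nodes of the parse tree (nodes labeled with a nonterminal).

[Expr [Expr [Expr [Term [Factor [Prim b]]]] % [Term [Factor [Prim b]]]] % [Term [Factor [Factor [Prim b]] ++ [Prim b]] ** [Term [Factor [Factor [Prim b]] ++ [Prim b]] ** [Term [Factor [Prim b]]]]]]

22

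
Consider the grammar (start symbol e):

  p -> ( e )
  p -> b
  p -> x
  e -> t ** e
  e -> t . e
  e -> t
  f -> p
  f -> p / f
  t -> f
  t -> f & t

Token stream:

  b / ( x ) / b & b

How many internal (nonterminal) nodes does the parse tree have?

15

[e [t [f [p b] / [f [p ( [e [t [f [p x]]]] )] / [f [p b]]]] & [t [f [p b]]]]]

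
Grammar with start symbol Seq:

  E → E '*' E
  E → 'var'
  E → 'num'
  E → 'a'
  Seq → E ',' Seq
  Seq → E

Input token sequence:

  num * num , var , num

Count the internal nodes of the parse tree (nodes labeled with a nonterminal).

[Seq [E [E num] * [E num]] , [Seq [E var] , [Seq [E num]]]]

8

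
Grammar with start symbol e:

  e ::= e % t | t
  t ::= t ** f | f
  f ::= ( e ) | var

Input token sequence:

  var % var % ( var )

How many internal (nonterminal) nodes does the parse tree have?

[e [e [e [t [f var]]] % [t [f var]]] % [t [f ( [e [t [f var]]] )]]]

12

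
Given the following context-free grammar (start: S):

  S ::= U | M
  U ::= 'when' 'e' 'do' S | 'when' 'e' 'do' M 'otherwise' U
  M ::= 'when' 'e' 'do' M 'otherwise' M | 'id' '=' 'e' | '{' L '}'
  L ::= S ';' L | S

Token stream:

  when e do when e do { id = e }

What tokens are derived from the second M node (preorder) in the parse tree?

id = e

[S [U when e do [S [U when e do [S [M { [L [S [M id = e]]] }]]]]]]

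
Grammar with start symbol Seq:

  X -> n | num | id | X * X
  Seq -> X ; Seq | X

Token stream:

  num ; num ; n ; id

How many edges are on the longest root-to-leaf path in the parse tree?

5

[Seq [X num] ; [Seq [X num] ; [Seq [X n] ; [Seq [X id]]]]]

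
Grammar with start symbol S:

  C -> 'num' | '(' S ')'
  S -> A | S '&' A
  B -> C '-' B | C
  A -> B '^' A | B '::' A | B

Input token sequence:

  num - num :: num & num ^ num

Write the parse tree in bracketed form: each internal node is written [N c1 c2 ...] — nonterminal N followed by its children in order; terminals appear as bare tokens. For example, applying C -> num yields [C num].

[S [S [A [B [C num] - [B [C num]]] :: [A [B [C num]]]]] & [A [B [C num]] ^ [A [B [C num]]]]]

S
S & A
A & A
B :: A & A
C - B :: A & A
num - B :: A & A
num - C :: A & A
num - num :: A & A
num - num :: B & A
num - num :: C & A
num - num :: num & A
num - num :: num & B ^ A
num - num :: num & C ^ A
num - num :: num & num ^ A
num - num :: num & num ^ B
num - num :: num & num ^ C
num - num :: num & num ^ num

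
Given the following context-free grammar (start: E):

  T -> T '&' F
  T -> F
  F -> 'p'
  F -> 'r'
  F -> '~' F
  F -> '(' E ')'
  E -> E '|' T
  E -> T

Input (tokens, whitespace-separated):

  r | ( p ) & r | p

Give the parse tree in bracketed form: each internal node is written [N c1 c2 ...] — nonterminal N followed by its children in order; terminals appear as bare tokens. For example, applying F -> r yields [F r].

[E [E [E [T [F r]]] | [T [T [F ( [E [T [F p]]] )]] & [F r]]] | [T [F p]]]

E
E | T
E | T | T
T | T | T
F | T | T
r | T | T
r | T & F | T
r | F & F | T
r | ( E ) & F | T
r | ( T ) & F | T
r | ( F ) & F | T
r | ( p ) & F | T
r | ( p ) & r | T
r | ( p ) & r | F
r | ( p ) & r | p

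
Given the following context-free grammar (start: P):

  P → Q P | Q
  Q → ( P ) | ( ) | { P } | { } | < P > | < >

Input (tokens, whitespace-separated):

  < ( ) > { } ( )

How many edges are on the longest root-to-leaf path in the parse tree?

[P [Q < [P [Q ( )]] >] [P [Q { }] [P [Q ( )]]]]

4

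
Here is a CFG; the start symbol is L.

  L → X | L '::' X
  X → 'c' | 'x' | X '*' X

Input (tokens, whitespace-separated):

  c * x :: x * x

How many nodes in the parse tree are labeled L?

2

[L [L [X [X c] * [X x]]] :: [X [X x] * [X x]]]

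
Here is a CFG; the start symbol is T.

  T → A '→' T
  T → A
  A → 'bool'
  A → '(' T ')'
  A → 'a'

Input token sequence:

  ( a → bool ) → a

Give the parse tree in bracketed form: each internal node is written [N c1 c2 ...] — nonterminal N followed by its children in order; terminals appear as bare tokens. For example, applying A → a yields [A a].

[T [A ( [T [A a] → [T [A bool]]] )] → [T [A a]]]

T
A → T
( T ) → T
( A → T ) → T
( a → T ) → T
( a → A ) → T
( a → bool ) → T
( a → bool ) → A
( a → bool ) → a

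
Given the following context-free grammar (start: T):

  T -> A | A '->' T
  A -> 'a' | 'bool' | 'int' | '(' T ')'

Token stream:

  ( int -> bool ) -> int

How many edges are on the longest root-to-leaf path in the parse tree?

[T [A ( [T [A int] -> [T [A bool]]] )] -> [T [A int]]]

5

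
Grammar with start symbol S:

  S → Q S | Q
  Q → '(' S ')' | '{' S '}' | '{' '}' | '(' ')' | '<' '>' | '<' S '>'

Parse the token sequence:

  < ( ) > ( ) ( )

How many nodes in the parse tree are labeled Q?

[S [Q < [S [Q ( )]] >] [S [Q ( )] [S [Q ( )]]]]

4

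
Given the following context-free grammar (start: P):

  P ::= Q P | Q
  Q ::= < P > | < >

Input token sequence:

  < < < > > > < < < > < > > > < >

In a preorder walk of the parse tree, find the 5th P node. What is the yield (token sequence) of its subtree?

< < > < > >

[P [Q < [P [Q < [P [Q < >]] >]] >] [P [Q < [P [Q < [P [Q < >] [P [Q < >]]] >]] >] [P [Q < >]]]]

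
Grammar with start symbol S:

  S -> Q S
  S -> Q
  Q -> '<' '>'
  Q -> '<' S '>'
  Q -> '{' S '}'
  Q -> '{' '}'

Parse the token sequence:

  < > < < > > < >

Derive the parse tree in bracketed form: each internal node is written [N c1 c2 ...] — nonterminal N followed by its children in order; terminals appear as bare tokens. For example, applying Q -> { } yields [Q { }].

S
Q S
< > S
< > Q S
< > < S > S
< > < Q > S
< > < < > > S
< > < < > > Q
< > < < > > < >

[S [Q < >] [S [Q < [S [Q < >]] >] [S [Q < >]]]]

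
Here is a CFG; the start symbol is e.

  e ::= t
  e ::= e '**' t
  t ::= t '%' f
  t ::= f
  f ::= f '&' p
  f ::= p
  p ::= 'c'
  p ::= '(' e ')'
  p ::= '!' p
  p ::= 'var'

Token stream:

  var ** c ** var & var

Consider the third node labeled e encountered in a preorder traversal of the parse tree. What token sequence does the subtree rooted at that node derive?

var

[e [e [e [t [f [p var]]]] ** [t [f [p c]]]] ** [t [f [f [p var]] & [p var]]]]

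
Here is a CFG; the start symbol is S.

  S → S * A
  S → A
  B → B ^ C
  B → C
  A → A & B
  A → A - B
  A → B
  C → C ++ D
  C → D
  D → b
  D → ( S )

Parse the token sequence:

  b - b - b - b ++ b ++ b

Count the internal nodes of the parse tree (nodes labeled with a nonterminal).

[S [A [A [A [A [B [C [D b]]]] - [B [C [D b]]]] - [B [C [D b]]]] - [B [C [C [C [D b]] ++ [D b]] ++ [D b]]]]]

21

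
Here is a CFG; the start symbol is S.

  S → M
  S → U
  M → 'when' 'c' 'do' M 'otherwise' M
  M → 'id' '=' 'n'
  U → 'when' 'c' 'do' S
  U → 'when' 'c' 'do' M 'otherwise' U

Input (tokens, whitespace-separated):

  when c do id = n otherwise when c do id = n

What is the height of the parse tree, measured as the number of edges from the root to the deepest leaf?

5

[S [U when c do [M id = n] otherwise [U when c do [S [M id = n]]]]]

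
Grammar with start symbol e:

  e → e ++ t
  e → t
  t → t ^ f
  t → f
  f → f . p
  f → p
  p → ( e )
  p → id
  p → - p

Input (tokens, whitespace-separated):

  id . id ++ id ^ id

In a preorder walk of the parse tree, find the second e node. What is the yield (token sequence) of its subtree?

id . id

[e [e [t [f [f [p id]] . [p id]]]] ++ [t [t [f [p id]]] ^ [f [p id]]]]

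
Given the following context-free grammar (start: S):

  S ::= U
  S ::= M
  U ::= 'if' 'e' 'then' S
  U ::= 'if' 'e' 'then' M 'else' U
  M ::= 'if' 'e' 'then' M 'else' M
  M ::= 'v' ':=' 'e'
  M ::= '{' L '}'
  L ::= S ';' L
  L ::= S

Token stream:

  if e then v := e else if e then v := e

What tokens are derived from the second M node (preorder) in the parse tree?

v := e

[S [U if e then [M v := e] else [U if e then [S [M v := e]]]]]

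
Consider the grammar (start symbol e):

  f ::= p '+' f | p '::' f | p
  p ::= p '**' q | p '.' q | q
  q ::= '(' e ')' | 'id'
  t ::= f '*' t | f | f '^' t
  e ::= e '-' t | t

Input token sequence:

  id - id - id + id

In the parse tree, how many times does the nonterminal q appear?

[e [e [e [t [f [p [q id]]]]] - [t [f [p [q id]]]]] - [t [f [p [q id]] + [f [p [q id]]]]]]

4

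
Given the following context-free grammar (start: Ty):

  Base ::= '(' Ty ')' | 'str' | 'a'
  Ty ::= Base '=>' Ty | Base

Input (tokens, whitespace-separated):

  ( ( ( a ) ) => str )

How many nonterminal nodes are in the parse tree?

10

[Ty [Base ( [Ty [Base ( [Ty [Base ( [Ty [Base a]] )]] )] => [Ty [Base str]]] )]]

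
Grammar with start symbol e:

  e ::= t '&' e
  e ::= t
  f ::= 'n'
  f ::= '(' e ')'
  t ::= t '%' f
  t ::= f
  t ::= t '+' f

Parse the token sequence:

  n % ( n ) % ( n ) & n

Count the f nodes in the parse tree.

6

[e [t [t [t [f n]] % [f ( [e [t [f n]]] )]] % [f ( [e [t [f n]]] )]] & [e [t [f n]]]]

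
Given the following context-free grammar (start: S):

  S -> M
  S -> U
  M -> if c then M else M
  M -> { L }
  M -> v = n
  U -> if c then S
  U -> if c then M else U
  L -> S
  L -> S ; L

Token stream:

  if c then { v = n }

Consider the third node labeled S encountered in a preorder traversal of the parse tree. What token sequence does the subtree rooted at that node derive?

v = n

[S [U if c then [S [M { [L [S [M v = n]]] }]]]]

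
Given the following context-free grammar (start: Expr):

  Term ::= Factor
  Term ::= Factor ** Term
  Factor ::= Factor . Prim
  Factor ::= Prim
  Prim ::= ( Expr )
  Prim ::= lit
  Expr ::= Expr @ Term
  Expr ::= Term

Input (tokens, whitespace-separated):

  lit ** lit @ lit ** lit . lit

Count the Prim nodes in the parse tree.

[Expr [Expr [Term [Factor [Prim lit]] ** [Term [Factor [Prim lit]]]]] @ [Term [Factor [Prim lit]] ** [Term [Factor [Factor [Prim lit]] . [Prim lit]]]]]

5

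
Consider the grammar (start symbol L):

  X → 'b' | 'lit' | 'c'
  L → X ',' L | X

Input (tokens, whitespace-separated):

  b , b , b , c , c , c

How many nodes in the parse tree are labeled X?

[L [X b] , [L [X b] , [L [X b] , [L [X c] , [L [X c] , [L [X c]]]]]]]

6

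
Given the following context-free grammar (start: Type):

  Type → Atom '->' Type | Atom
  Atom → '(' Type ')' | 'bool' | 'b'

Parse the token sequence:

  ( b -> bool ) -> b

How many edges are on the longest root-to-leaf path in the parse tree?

5

[Type [Atom ( [Type [Atom b] -> [Type [Atom bool]]] )] -> [Type [Atom b]]]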